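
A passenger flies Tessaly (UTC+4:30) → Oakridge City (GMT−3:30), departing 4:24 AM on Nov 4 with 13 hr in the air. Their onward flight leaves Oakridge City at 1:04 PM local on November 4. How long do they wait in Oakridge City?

Convert departure to UTC: 4:24 AM − 4:30 = 11:54 PM UTC on Nov 3.
Add 13 hours flight time → 12:54 PM UTC (Nov 4).
Oakridge City is UTC−3:30, so local arrival = 12:54 PM − 3:30 = 9:24 AM on Nov 4.
Layover = 1:04 PM − 9:24 AM = 3 hours 40 minutes.

3 hours 40 minutes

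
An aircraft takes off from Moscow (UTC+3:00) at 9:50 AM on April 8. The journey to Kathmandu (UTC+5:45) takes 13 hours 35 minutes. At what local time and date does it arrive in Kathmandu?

Kathmandu is 2:45 ahead of Moscow.
After 13 hours and 35 minutes it is 11:25 PM in Moscow.
Shift by the zone difference: 11:25 PM + 2:45 = 2:10 AM on Apr 9 in Kathmandu.

2:10 AM on Apr 9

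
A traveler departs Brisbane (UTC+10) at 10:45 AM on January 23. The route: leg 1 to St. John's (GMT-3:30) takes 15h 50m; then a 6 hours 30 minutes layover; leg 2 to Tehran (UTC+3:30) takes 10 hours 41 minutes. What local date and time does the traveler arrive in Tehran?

1:16 PM on January 24

Convert departure to UTC: 10:45 AM − 10:00 = 12:45 AM UTC on Jan 23.
Add 15 hours 50 minutes leg 1 → 4:35 PM UTC.
Add 6 hours and 30 minutes layover in St. John's → 11:05 PM UTC.
Add 10 hours and 41 minutes leg 2 → 9:46 AM UTC (Jan 24).
Tehran is UTC+3:30, so local arrival = 9:46 AM + 3:30 = 1:16 PM on Jan 24.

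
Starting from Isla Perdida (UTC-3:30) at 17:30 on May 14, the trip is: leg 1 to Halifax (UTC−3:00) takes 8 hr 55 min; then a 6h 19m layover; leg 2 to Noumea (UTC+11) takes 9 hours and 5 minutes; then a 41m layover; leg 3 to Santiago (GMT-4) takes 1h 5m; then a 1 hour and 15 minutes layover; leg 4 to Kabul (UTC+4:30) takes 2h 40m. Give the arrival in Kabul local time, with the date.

07:30 on May 16

Convert departure to UTC: 17:30 + 3:30 = 21:00 UTC on May 14.
Add 8 hours and 55 minutes leg 1 → 05:55 UTC (May 15).
Add 6 hours 19 minutes layover in Halifax → 12:14 UTC.
Add 9 hours 5 minutes leg 2 → 21:19 UTC.
Add 41 minutes layover in Noumea → 22:00 UTC.
Add 1 hour and 5 minutes leg 3 → 23:05 UTC.
Add 1 hour and 15 minutes layover in Santiago → 00:20 UTC (May 16).
Add 2 hours 40 minutes leg 4 → 03:00 UTC.
Kabul is UTC+4:30, so local arrival = 03:00 + 4:30 = 07:30 on May 16.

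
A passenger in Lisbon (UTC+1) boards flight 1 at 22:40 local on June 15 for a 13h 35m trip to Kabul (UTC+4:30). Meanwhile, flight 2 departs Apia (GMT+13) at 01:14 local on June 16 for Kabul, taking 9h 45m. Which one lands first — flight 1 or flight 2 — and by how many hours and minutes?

Flight 1 in UTC: 22:40 − 1:00 = 21:40 on Jun 15.
+13 hours and 35 minutes → arrive 11:15 UTC on Jun 16.
Flight 2 in UTC: 01:14 − 13:00 = 12:14 on Jun 15.
+9 hours 45 minutes → arrive 21:59 UTC on Jun 15.
Flight 2 lands earlier by 13 hours 16 minutes.

the second, by 13 hours 16 minutes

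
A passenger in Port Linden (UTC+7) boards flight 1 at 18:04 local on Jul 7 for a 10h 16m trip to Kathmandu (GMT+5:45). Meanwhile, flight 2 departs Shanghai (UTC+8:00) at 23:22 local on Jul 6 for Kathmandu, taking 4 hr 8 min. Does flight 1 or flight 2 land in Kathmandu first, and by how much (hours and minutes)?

Flight 1 in UTC: 18:04 − 7:00 = 11:04 on Jul 7.
+10 hours and 16 minutes → arrive 21:20 UTC on Jul 7.
Flight 2 in UTC: 23:22 − 8:00 = 15:22 on Jul 6.
+4 hours and 8 minutes → arrive 19:30 UTC on Jul 6.
Flight 2 lands earlier by 25 hours 50 minutes.

the second, by 25 hours 50 minutes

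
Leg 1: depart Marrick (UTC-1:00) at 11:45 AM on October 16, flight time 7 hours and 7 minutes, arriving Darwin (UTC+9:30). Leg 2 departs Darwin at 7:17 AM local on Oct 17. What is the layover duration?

Convert departure to UTC: 11:45 AM + 1:00 = 12:45 PM UTC on Oct 16.
Add 7 hours and 7 minutes flight time → 7:52 PM UTC.
Darwin is UTC+9:30, so local arrival = 7:52 PM + 9:30 = 5:22 AM on Oct 17.
Layover = 7:17 AM − 5:22 AM = 1 hour 55 minutes.

1 hour 55 minutes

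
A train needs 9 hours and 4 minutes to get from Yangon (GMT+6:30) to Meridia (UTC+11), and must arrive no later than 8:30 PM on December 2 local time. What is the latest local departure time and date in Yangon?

6:56 AM on Dec 2

Target arrival in UTC: 8:30 PM − 11:00 = 9:30 AM on Dec 2.
Subtract 9 hours 4 minutes → departure 12:26 AM UTC on Dec 2.
Yangon is UTC+6:30: 12:26 AM + 6:30 = 6:56 AM on Dec 2.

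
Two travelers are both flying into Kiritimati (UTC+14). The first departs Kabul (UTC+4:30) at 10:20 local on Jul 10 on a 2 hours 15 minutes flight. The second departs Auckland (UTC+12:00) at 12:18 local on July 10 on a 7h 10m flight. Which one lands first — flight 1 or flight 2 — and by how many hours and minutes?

Flight 1 in UTC: 10:20 − 4:30 = 05:50 on Jul 10.
+2 hours and 15 minutes → arrive 08:05 UTC on Jul 10.
Flight 2 in UTC: 12:18 − 12:00 = 00:18 on Jul 10.
+7 hours 10 minutes → arrive 07:28 UTC on Jul 10.
Flight 2 lands earlier by 37 minutes.

the second, by 37 minutes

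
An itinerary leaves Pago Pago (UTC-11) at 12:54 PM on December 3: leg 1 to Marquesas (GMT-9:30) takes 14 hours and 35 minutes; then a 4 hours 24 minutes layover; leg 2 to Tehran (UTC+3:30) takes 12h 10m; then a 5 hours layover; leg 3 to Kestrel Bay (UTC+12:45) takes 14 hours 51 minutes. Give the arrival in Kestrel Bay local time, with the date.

Convert departure to UTC: 12:54 PM + 11:00 = 11:54 PM UTC on Dec 3.
Add 14 hours 35 minutes leg 1 → 2:29 PM UTC (Dec 4).
Add 4 hours and 24 minutes layover in Marquesas → 6:53 PM UTC.
Add 12 hours and 10 minutes leg 2 → 7:03 AM UTC (Dec 5).
Add 5 hours layover in Tehran → 12:03 PM UTC.
Add 14 hours 51 minutes leg 3 → 2:54 AM UTC (Dec 6).
Kestrel Bay is UTC+12:45, so local arrival = 2:54 AM + 12:45 = 3:39 PM on Dec 6.

3:39 PM on December 6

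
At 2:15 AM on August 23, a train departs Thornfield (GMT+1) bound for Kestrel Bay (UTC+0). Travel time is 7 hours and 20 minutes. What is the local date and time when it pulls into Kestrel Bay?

8:35 AM on August 23

Convert departure to UTC: 2:15 AM − 1:00 = 1:15 AM UTC on Aug 23.
Add 7 hours 20 minutes travel time → 8:35 AM UTC.
Kestrel Bay is UTC+0, so local arrival is the same: 8:35 AM on Aug 23.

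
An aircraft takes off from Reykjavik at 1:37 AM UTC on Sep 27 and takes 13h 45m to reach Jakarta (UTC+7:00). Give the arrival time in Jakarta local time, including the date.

Departure is given in UTC: 1:37 AM on Sep 27.
Add 13 hours and 45 minutes → 3:22 PM UTC.
Jakarta is UTC+7:00: 3:22 PM + 7:00 = 10:22 PM on Sep 27.

10:22 PM on Sep 27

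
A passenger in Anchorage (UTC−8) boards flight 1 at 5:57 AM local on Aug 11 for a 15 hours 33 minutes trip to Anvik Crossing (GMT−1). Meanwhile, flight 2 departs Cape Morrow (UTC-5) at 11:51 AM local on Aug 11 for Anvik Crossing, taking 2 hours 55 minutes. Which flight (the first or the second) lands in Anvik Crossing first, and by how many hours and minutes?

the second, by 9 hours 44 minutes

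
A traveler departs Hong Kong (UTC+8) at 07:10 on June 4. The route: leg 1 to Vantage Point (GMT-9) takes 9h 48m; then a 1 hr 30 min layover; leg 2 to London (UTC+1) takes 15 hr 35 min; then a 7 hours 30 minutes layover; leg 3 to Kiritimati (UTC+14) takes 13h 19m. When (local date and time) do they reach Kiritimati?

12:52 on June 6

Convert departure to UTC: 07:10 − 8:00 = 23:10 UTC on Jun 3.
Add 9 hours and 48 minutes leg 1 → 08:58 UTC (Jun 4).
Add 1 hour 30 minutes layover in Vantage Point → 10:28 UTC.
Add 15 hours and 35 minutes leg 2 → 02:03 UTC (Jun 5).
Add 7 hours 30 minutes layover in London → 09:33 UTC.
Add 13 hours 19 minutes leg 3 → 22:52 UTC.
Kiritimati is UTC+14:00, so local arrival = 22:52 + 14:00 = 12:52 on Jun 6.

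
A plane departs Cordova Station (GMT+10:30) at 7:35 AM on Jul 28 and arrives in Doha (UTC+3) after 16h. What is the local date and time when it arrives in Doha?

4:05 PM on July 28

Convert departure to UTC: 7:35 AM − 10:30 = 9:05 PM UTC on Jul 27.
Add 16 hours travel time → 1:05 PM UTC (Jul 28).
Doha is UTC+3:00, so local arrival = 1:05 PM + 3:00 = 4:05 PM on Jul 28.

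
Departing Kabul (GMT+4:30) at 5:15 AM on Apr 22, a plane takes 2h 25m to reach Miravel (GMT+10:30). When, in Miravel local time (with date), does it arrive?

1:40 PM on April 22

Convert departure to UTC: 5:15 AM − 4:30 = 12:45 AM UTC on Apr 22.
Add 2 hours 25 minutes travel time → 3:10 AM UTC.
Miravel is UTC+10:30, so local arrival = 3:10 AM + 10:30 = 1:40 PM on Apr 22.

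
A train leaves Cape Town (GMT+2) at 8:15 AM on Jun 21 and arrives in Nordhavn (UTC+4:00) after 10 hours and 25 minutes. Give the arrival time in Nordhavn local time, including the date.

Convert departure to UTC: 8:15 AM − 2:00 = 6:15 AM UTC on Jun 21.
Add 10 hours and 25 minutes travel time → 4:40 PM UTC.
Nordhavn is UTC+4:00, so local arrival = 4:40 PM + 4:00 = 8:40 PM on Jun 21.

8:40 PM on June 21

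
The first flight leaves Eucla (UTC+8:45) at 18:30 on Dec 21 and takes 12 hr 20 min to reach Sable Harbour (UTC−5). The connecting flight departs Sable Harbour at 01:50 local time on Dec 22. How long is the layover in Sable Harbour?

8 hours 45 minutes

Convert departure to UTC: 18:30 − 8:45 = 09:45 UTC on Dec 21.
Add 12 hours and 20 minutes flight time → 22:05 UTC.
Sable Harbour is UTC−5:00, so local arrival = 22:05 − 5:00 = 17:05 on Dec 21.
Layover = 01:50 − 17:05 (+1 day) = 8 hours 45 minutes.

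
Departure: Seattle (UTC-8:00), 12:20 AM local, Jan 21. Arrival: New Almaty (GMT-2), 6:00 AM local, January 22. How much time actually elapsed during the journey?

23 hours 40 minutes

Departure in UTC: 12:20 AM + 8:00 = 8:20 AM on Jan 21.
Arrival in UTC: 6:00 AM + 2:00 = 8:00 AM on Jan 22.
Elapsed = 8:00 AM − 8:20 AM (+1 day) = 23 hours 40 minutes.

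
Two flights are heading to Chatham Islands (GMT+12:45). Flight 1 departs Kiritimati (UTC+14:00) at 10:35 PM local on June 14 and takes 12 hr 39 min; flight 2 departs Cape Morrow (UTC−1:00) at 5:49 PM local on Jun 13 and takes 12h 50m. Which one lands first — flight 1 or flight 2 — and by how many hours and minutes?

Flight 1 in UTC: 10:35 PM − 14:00 = 8:35 AM on Jun 14.
+12 hours 39 minutes → arrive 9:14 PM UTC on Jun 14.
Flight 2 in UTC: 5:49 PM + 1:00 = 6:49 PM on Jun 13.
+12 hours 50 minutes → arrive 7:39 AM UTC on Jun 14.
Flight 2 lands earlier by 13 hours 35 minutes.

the second, by 13 hours 35 minutes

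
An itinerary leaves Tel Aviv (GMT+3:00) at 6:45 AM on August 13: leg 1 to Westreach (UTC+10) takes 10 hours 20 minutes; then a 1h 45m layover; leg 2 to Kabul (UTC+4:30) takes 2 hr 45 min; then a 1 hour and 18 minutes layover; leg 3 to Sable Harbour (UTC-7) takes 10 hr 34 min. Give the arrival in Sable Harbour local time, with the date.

11:27 PM on Aug 13

Convert departure to UTC: 6:45 AM − 3:00 = 3:45 AM UTC on Aug 13.
Add 10 hours 20 minutes leg 1 → 2:05 PM UTC.
Add 1 hour 45 minutes layover in Westreach → 3:50 PM UTC.
Add 2 hours and 45 minutes leg 2 → 6:35 PM UTC.
Add 1 hour 18 minutes layover in Kabul → 7:53 PM UTC.
Add 10 hours 34 minutes leg 3 → 6:27 AM UTC (Aug 14).
Sable Harbour is UTC−7:00, so local arrival = 6:27 AM − 7:00 = 11:27 PM on Aug 13.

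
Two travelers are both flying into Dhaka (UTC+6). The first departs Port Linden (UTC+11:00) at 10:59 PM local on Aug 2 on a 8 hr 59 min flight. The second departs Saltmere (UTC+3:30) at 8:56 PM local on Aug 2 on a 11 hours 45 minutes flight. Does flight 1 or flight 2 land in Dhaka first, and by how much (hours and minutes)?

Flight 1 in UTC: 10:59 PM − 11:00 = 11:59 AM on Aug 2.
+8 hours and 59 minutes → arrive 8:58 PM UTC on Aug 2.
Flight 2 in UTC: 8:56 PM − 3:30 = 5:26 PM on Aug 2.
+11 hours 45 minutes → arrive 5:11 AM UTC on Aug 3.
Flight 1 lands earlier by 8 hours 13 minutes.

the first, by 8 hours 13 minutes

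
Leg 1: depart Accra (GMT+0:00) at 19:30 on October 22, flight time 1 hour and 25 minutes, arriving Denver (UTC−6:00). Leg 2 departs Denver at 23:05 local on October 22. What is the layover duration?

Accra is at UTC+0, so departure is already 19:30 UTC on Oct 22.
Add 1 hour and 25 minutes flight time → 20:55 UTC.
Denver is UTC−6:00, so local arrival = 20:55 − 6:00 = 14:55 on Oct 22.
Layover = 23:05 − 14:55 = 8 hours 10 minutes.

8 hours 10 minutes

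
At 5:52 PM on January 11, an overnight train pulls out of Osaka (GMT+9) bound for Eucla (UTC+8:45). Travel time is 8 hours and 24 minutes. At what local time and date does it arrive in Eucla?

2:01 AM on January 12

Convert departure to UTC: 5:52 PM − 9:00 = 8:52 AM UTC on Jan 11.
Add 8 hours and 24 minutes travel time → 5:16 PM UTC.
Eucla is UTC+8:45, so local arrival = 5:16 PM + 8:45 = 2:01 AM on Jan 12.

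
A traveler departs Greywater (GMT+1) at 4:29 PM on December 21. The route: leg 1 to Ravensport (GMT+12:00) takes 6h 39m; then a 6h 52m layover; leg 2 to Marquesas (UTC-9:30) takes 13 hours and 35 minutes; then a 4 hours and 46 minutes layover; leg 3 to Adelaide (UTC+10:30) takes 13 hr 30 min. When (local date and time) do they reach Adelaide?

Convert departure to UTC: 4:29 PM − 1:00 = 3:29 PM UTC on Dec 21.
Add 6 hours and 39 minutes leg 1 → 10:08 PM UTC.
Add 6 hours and 52 minutes layover in Ravensport → 5:00 AM UTC (Dec 22).
Add 13 hours 35 minutes leg 2 → 6:35 PM UTC.
Add 4 hours and 46 minutes layover in Marquesas → 11:21 PM UTC.
Add 13 hours 30 minutes leg 3 → 12:51 PM UTC (Dec 23).
Adelaide is UTC+10:30, so local arrival = 12:51 PM + 10:30 = 11:21 PM on Dec 23.

11:21 PM on December 23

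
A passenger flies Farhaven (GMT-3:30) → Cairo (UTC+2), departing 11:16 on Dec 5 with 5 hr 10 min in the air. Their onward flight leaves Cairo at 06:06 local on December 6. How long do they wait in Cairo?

8 hours 10 minutes

Convert departure to UTC: 11:16 + 3:30 = 14:46 UTC on Dec 5.
Add 5 hours and 10 minutes flight time → 19:56 UTC.
Cairo is UTC+2:00, so local arrival = 19:56 + 2:00 = 21:56 on Dec 5.
Layover = 06:06 − 21:56 (+1 day) = 8 hours 10 minutes.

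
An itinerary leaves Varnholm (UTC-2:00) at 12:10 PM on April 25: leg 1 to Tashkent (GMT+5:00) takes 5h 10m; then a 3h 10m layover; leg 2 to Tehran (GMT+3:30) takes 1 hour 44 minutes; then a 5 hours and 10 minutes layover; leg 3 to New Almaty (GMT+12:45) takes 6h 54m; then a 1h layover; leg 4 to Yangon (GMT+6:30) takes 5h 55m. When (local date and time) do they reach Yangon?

1:43 AM on April 27

Convert departure to UTC: 12:10 PM + 2:00 = 2:10 PM UTC on Apr 25.
Add 5 hours 10 minutes leg 1 → 7:20 PM UTC.
Add 3 hours 10 minutes layover in Tashkent → 10:30 PM UTC.
Add 1 hour and 44 minutes leg 2 → 12:14 AM UTC (Apr 26).
Add 5 hours and 10 minutes layover in Tehran → 5:24 AM UTC.
Add 6 hours 54 minutes leg 3 → 12:18 PM UTC.
Add 1 hour layover in New Almaty → 1:18 PM UTC.
Add 5 hours 55 minutes leg 4 → 7:13 PM UTC.
Yangon is UTC+6:30, so local arrival = 7:13 PM + 6:30 = 1:43 AM on Apr 27.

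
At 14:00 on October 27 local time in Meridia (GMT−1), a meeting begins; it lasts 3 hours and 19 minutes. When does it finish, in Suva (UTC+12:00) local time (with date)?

Convert start to UTC: 14:00 + 1:00 = 15:00 UTC on Oct 27.
Add 3 hours and 19 minutes duration → 18:19 UTC.
Suva is UTC+12:00, so local end time = 18:19 + 12:00 = 06:19 on Oct 28.

06:19 on Oct 28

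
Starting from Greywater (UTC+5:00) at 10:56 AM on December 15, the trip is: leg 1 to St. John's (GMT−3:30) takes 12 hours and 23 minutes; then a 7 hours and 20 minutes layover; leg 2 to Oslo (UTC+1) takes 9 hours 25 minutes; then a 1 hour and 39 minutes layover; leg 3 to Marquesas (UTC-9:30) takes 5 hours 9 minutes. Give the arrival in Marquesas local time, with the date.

Convert departure to UTC: 10:56 AM − 5:00 = 5:56 AM UTC on Dec 15.
Add 12 hours and 23 minutes leg 1 → 6:19 PM UTC.
Add 7 hours 20 minutes layover in St. John's → 1:39 AM UTC (Dec 16).
Add 9 hours 25 minutes leg 2 → 11:04 AM UTC.
Add 1 hour and 39 minutes layover in Oslo → 12:43 PM UTC.
Add 5 hours 9 minutes leg 3 → 5:52 PM UTC.
Marquesas is UTC−9:30, so local arrival = 5:52 PM − 9:30 = 8:22 AM on Dec 16.

8:22 AM on December 16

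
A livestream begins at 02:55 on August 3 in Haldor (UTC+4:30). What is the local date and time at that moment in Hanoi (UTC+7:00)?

Hanoi is 2:30 ahead of Haldor.
Shift by the zone difference: 02:55 + 2:30 = 05:25 on Aug 3 in Hanoi.

05:25 on August 3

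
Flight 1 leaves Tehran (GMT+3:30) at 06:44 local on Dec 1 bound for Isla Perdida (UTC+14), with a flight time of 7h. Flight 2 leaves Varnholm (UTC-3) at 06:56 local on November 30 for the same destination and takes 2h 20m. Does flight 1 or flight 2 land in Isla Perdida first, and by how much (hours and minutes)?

Flight 1 in UTC: 06:44 − 3:30 = 03:14 on Dec 1.
+7 hours → arrive 10:14 UTC on Dec 1.
Flight 2 in UTC: 06:56 + 3:00 = 09:56 on Nov 30.
+2 hours and 20 minutes → arrive 12:16 UTC on Nov 30.
Flight 2 lands earlier by 21 hours 58 minutes.

the second, by 21 hours 58 minutes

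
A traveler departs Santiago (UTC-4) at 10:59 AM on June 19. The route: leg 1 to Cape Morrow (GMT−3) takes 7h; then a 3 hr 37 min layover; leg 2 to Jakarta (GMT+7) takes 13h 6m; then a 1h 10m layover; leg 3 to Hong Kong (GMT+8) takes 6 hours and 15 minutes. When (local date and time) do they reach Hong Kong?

6:07 AM on Jun 21

Convert departure to UTC: 10:59 AM + 4:00 = 2:59 PM UTC on Jun 19.
Add 7 hours leg 1 → 9:59 PM UTC.
Add 3 hours and 37 minutes layover in Cape Morrow → 1:36 AM UTC (Jun 20).
Add 13 hours 6 minutes leg 2 → 2:42 PM UTC.
Add 1 hour and 10 minutes layover in Jakarta → 3:52 PM UTC.
Add 6 hours 15 minutes leg 3 → 10:07 PM UTC.
Hong Kong is UTC+8:00, so local arrival = 10:07 PM + 8:00 = 6:07 AM on Jun 21.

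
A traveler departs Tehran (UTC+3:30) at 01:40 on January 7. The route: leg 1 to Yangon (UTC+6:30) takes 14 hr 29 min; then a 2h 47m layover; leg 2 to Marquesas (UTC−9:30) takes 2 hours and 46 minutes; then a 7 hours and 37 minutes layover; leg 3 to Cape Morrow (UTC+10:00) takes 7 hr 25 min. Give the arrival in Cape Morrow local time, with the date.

Convert departure to UTC: 01:40 − 3:30 = 22:10 UTC on Jan 6.
Add 14 hours 29 minutes leg 1 → 12:39 UTC (Jan 7).
Add 2 hours and 47 minutes layover in Yangon → 15:26 UTC.
Add 2 hours 46 minutes leg 2 → 18:12 UTC.
Add 7 hours 37 minutes layover in Marquesas → 01:49 UTC (Jan 8).
Add 7 hours 25 minutes leg 3 → 09:14 UTC.
Cape Morrow is UTC+10:00, so local arrival = 09:14 + 10:00 = 19:14 on Jan 8.

19:14 on January 8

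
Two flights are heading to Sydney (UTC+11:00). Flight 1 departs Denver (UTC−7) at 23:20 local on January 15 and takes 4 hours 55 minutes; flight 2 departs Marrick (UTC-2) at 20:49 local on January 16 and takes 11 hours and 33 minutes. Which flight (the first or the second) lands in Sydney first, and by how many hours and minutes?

the first, by 23 hours 7 minutes

Flight 1 in UTC: 23:20 + 7:00 = 06:20 on Jan 16.
+4 hours 55 minutes → arrive 11:15 UTC on Jan 16.
Flight 2 in UTC: 20:49 + 2:00 = 22:49 on Jan 16.
+11 hours and 33 minutes → arrive 10:22 UTC on Jan 17.
Flight 1 lands earlier by 23 hours 7 minutes.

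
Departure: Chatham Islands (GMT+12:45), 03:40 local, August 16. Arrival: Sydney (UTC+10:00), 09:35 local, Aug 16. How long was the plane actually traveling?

8 hours 40 minutes

Departure in UTC: 03:40 − 12:45 = 14:55 on Aug 15.
Arrival in UTC: 09:35 − 10:00 = 23:35 on Aug 15.
Elapsed = 23:35 − 14:55 = 8 hours 40 minutes.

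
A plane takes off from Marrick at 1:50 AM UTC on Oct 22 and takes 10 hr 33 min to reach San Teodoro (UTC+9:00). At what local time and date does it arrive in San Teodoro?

9:23 PM on October 22

Departure is given in UTC: 1:50 AM on Oct 22.
Add 10 hours and 33 minutes → 12:23 PM UTC.
San Teodoro is UTC+9:00: 12:23 PM + 9:00 = 9:23 PM on Oct 22.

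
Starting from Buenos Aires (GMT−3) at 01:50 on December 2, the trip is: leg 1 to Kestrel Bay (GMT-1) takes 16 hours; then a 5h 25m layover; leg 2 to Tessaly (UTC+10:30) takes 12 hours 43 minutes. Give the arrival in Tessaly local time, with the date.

01:28 on December 4

Convert departure to UTC: 01:50 + 3:00 = 04:50 UTC on Dec 2.
Add 16 hours leg 1 → 20:50 UTC.
Add 5 hours and 25 minutes layover in Kestrel Bay → 02:15 UTC (Dec 3).
Add 12 hours and 43 minutes leg 2 → 14:58 UTC.
Tessaly is UTC+10:30, so local arrival = 14:58 + 10:30 = 01:28 on Dec 4.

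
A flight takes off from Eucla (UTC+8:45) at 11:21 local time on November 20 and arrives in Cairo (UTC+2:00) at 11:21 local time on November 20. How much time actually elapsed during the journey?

6 hours 45 minutes

Departure in UTC: 11:21 − 8:45 = 02:36 on Nov 20.
Arrival in UTC: 11:21 − 2:00 = 09:21 on Nov 20.
Elapsed = 09:21 − 02:36 = 6 hours 45 minutes.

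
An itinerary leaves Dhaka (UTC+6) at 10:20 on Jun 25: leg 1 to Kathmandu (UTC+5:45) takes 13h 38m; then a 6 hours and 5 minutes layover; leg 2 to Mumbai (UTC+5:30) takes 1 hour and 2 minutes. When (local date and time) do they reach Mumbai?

06:35 on June 26

Convert departure to UTC: 10:20 − 6:00 = 04:20 UTC on Jun 25.
Add 13 hours and 38 minutes leg 1 → 17:58 UTC.
Add 6 hours and 5 minutes layover in Kathmandu → 00:03 UTC (Jun 26).
Add 1 hour and 2 minutes leg 2 → 01:05 UTC.
Mumbai is UTC+5:30, so local arrival = 01:05 + 5:30 = 06:35 on Jun 26.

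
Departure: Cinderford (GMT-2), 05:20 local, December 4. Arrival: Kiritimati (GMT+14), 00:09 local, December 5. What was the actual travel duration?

2 hours 49 minutes

Departure in UTC: 05:20 + 2:00 = 07:20 on Dec 4.
Arrival in UTC: 00:09 − 14:00 = 10:09 on Dec 4.
Elapsed = 10:09 − 07:20 = 2 hours 49 minutes.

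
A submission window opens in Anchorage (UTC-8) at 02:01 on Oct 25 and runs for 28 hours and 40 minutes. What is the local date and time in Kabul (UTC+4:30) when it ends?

19:11 on Oct 26

Convert start to UTC: 02:01 + 8:00 = 10:01 UTC on Oct 25.
Add 28 hours 40 minutes duration → 14:41 UTC (Oct 26).
Kabul is UTC+4:30, so local end time = 14:41 + 4:30 = 19:11 on Oct 26.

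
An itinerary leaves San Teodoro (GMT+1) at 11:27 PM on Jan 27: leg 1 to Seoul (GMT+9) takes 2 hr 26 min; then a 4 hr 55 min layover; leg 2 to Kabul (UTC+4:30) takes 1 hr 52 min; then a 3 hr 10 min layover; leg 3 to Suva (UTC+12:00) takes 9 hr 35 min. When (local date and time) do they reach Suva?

8:25 AM on January 29

Convert departure to UTC: 11:27 PM − 1:00 = 10:27 PM UTC on Jan 27.
Add 2 hours 26 minutes leg 1 → 12:53 AM UTC (Jan 28).
Add 4 hours 55 minutes layover in Seoul → 5:48 AM UTC.
Add 1 hour 52 minutes leg 2 → 7:40 AM UTC.
Add 3 hours 10 minutes layover in Kabul → 10:50 AM UTC.
Add 9 hours and 35 minutes leg 3 → 8:25 PM UTC.
Suva is UTC+12:00, so local arrival = 8:25 PM + 12:00 = 8:25 AM on Jan 29.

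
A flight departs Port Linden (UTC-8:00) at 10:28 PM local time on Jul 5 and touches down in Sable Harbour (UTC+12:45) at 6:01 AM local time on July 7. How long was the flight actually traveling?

Sable Harbour is 20:45 ahead of Port Linden.
Clock-face elapsed time (ignoring zones) is 31 hours 33 minutes.
Actual elapsed = 31 hours 33 minutes − 20:45 = 10 hours 48 minutes.

10 hours 48 minutes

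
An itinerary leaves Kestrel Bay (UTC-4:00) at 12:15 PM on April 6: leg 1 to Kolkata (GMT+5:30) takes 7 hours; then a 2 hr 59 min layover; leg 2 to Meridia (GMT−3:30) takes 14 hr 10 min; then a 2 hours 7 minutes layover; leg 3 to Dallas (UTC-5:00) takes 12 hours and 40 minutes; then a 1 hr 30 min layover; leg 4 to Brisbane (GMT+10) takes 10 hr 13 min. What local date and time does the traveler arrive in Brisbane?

4:54 AM on Apr 9

Convert departure to UTC: 12:15 PM + 4:00 = 4:15 PM UTC on Apr 6.
Add 7 hours leg 1 → 11:15 PM UTC.
Add 2 hours 59 minutes layover in Kolkata → 2:14 AM UTC (Apr 7).
Add 14 hours 10 minutes leg 2 → 4:24 PM UTC.
Add 2 hours 7 minutes layover in Meridia → 6:31 PM UTC.
Add 12 hours 40 minutes leg 3 → 7:11 AM UTC (Apr 8).
Add 1 hour and 30 minutes layover in Dallas → 8:41 AM UTC.
Add 10 hours and 13 minutes leg 4 → 6:54 PM UTC.
Brisbane is UTC+10:00, so local arrival = 6:54 PM + 10:00 = 4:54 AM on Apr 9.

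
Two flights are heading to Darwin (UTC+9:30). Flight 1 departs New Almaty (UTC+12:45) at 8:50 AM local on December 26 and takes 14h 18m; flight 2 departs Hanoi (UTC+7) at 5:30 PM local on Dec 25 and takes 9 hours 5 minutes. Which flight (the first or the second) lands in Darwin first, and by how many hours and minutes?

Flight 1 in UTC: 8:50 AM − 12:45 = 8:05 PM on Dec 25.
+14 hours 18 minutes → arrive 10:23 AM UTC on Dec 26.
Flight 2 in UTC: 5:30 PM − 7:00 = 10:30 AM on Dec 25.
+9 hours and 5 minutes → arrive 7:35 PM UTC on Dec 25.
Flight 2 lands earlier by 14 hours 48 minutes.

the second, by 14 hours 48 minutes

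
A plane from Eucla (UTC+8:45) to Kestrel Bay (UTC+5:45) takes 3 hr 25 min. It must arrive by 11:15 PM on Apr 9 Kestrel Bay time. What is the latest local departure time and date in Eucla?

10:50 PM on April 9

Target arrival in UTC: 11:15 PM − 5:45 = 5:30 PM on Apr 9.
Subtract 3 hours and 25 minutes → departure 2:05 PM UTC on Apr 9.
Eucla is UTC+8:45: 2:05 PM + 8:45 = 10:50 PM on Apr 9.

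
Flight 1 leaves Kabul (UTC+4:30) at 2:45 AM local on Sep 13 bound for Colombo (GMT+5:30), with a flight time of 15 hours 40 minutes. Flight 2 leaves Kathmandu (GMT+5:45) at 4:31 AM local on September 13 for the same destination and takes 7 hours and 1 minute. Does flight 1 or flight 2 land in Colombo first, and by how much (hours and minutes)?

Flight 1 in UTC: 2:45 AM − 4:30 = 10:15 PM on Sep 12.
+15 hours and 40 minutes → arrive 1:55 PM UTC on Sep 13.
Flight 2 in UTC: 4:31 AM − 5:45 = 10:46 PM on Sep 12.
+7 hours 1 minute → arrive 5:47 AM UTC on Sep 13.
Flight 2 lands earlier by 8 hours 8 minutes.

the second, by 8 hours 8 minutes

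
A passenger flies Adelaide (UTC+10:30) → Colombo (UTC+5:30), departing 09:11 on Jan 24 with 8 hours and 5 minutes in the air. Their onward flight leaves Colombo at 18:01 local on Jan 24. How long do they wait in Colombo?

5 hours 45 minutes

Convert departure to UTC: 09:11 − 10:30 = 22:41 UTC on Jan 23.
Add 8 hours 5 minutes flight time → 06:46 UTC (Jan 24).
Colombo is UTC+5:30, so local arrival = 06:46 + 5:30 = 12:16 on Jan 24.
Layover = 18:01 − 12:16 = 5 hours 45 minutes.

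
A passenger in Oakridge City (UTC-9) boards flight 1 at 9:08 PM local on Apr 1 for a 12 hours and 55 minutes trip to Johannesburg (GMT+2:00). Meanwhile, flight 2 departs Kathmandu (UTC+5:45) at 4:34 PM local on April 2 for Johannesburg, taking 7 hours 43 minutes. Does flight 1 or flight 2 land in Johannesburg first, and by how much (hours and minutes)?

the second, by 31 minutes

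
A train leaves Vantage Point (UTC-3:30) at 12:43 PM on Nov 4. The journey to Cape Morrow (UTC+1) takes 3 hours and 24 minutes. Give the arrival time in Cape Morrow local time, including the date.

8:37 PM on November 4

Convert departure to UTC: 12:43 PM + 3:30 = 4:13 PM UTC on Nov 4.
Add 3 hours and 24 minutes travel time → 7:37 PM UTC.
Cape Morrow is UTC+1:00, so local arrival = 7:37 PM + 1:00 = 8:37 PM on Nov 4.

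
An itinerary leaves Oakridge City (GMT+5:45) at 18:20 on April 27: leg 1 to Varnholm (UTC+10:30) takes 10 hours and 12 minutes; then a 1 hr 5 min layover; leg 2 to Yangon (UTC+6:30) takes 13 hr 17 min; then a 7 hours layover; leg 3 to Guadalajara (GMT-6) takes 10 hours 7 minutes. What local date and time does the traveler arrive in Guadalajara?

00:16 on Apr 29

Convert departure to UTC: 18:20 − 5:45 = 12:35 UTC on Apr 27.
Add 10 hours and 12 minutes leg 1 → 22:47 UTC.
Add 1 hour and 5 minutes layover in Varnholm → 23:52 UTC.
Add 13 hours and 17 minutes leg 2 → 13:09 UTC (Apr 28).
Add 7 hours layover in Yangon → 20:09 UTC.
Add 10 hours 7 minutes leg 3 → 06:16 UTC (Apr 29).
Guadalajara is UTC−6:00, so local arrival = 06:16 − 6:00 = 00:16 on Apr 29.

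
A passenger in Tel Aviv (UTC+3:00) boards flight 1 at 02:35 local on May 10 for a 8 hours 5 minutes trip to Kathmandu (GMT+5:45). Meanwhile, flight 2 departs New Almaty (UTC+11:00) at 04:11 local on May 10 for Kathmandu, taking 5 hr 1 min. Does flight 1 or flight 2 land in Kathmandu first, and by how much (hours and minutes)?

Flight 1 in UTC: 02:35 − 3:00 = 23:35 on May 9.
+8 hours 5 minutes → arrive 07:40 UTC on May 10.
Flight 2 in UTC: 04:11 − 11:00 = 17:11 on May 9.
+5 hours and 1 minute → arrive 22:12 UTC on May 9.
Flight 2 lands earlier by 9 hours 28 minutes.

the second, by 9 hours 28 minutes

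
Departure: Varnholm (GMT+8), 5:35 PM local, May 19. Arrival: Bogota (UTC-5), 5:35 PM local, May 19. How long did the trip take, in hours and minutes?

13 hours

Departure in UTC: 5:35 PM − 8:00 = 9:35 AM on May 19.
Arrival in UTC: 5:35 PM + 5:00 = 10:35 PM on May 19.
Elapsed = 10:35 PM − 9:35 AM = 13 hours.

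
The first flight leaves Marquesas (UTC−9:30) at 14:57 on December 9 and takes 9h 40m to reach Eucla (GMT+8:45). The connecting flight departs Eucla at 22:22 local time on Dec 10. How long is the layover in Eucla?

Convert departure to UTC: 14:57 + 9:30 = 00:27 UTC on Dec 10.
Add 9 hours and 40 minutes flight time → 10:07 UTC.
Eucla is UTC+8:45, so local arrival = 10:07 + 8:45 = 18:52 on Dec 10.
Layover = 22:22 − 18:52 = 3 hours 30 minutes.

3 hours 30 minutes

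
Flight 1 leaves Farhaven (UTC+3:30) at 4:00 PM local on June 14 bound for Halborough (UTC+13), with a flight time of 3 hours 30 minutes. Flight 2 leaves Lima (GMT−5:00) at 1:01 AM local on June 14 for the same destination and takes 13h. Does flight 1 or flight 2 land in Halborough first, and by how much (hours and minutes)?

the first, by 3 hours 1 minute

Flight 1 in UTC: 4:00 PM − 3:30 = 12:30 PM on Jun 14.
+3 hours and 30 minutes → arrive 4:00 PM UTC on Jun 14.
Flight 2 in UTC: 1:01 AM + 5:00 = 6:01 AM on Jun 14.
+13 hours → arrive 7:01 PM UTC on Jun 14.
Flight 1 lands earlier by 3 hours 1 minute.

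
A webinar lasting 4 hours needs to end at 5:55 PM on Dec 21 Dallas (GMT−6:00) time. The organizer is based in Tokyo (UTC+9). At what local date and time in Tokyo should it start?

Target end time in UTC: 5:55 PM + 6:00 = 11:55 PM on Dec 21.
Subtract 4 hours → start 7:55 PM UTC on Dec 21.
Tokyo is UTC+9:00: 7:55 PM + 9:00 = 4:55 AM on Dec 22.

4:55 AM on Dec 22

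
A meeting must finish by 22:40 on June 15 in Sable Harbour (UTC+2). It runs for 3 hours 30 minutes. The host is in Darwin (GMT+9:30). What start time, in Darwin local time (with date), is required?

Target end time in UTC: 22:40 − 2:00 = 20:40 on Jun 15.
Subtract 3 hours 30 minutes → start 17:10 UTC on Jun 15.
Darwin is UTC+9:30: 17:10 + 9:30 = 02:40 on Jun 16.

02:40 on June 16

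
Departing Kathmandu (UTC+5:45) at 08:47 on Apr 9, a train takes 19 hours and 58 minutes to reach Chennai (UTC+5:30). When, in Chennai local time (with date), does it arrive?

04:30 on April 10

Chennai is 0:15 behind Kathmandu.
After 19 hours 58 minutes it is 04:45 (Apr 10) in Kathmandu.
Shift by the zone difference: 04:45 − 0:15 = 04:30 on Apr 10 in Chennai.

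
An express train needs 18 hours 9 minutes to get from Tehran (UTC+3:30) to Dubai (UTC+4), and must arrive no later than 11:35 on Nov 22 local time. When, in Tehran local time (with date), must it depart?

Target arrival in UTC: 11:35 − 4:00 = 07:35 on Nov 22.
Subtract 18 hours 9 minutes → departure 13:26 UTC on Nov 21.
Tehran is UTC+3:30: 13:26 + 3:30 = 16:56 on Nov 21.

16:56 on November 21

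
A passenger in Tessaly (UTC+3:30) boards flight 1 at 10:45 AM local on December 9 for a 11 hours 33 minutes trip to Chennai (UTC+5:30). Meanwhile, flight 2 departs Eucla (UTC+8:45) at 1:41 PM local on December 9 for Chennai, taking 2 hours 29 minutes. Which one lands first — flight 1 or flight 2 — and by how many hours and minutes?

Flight 1 in UTC: 10:45 AM − 3:30 = 7:15 AM on Dec 9.
+11 hours 33 minutes → arrive 6:48 PM UTC on Dec 9.
Flight 2 in UTC: 1:41 PM − 8:45 = 4:56 AM on Dec 9.
+2 hours 29 minutes → arrive 7:25 AM UTC on Dec 9.
Flight 2 lands earlier by 11 hours 23 minutes.

the second, by 11 hours 23 minutes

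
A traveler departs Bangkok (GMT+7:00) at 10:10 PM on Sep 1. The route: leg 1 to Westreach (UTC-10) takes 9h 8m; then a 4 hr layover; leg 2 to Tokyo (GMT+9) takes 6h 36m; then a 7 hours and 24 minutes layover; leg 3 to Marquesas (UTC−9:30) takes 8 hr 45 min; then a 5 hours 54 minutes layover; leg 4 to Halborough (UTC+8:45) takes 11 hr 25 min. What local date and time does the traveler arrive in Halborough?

Convert departure to UTC: 10:10 PM − 7:00 = 3:10 PM UTC on Sep 1.
Add 9 hours 8 minutes leg 1 → 12:18 AM UTC (Sep 2).
Add 4 hours layover in Westreach → 4:18 AM UTC.
Add 6 hours 36 minutes leg 2 → 10:54 AM UTC.
Add 7 hours and 24 minutes layover in Tokyo → 6:18 PM UTC.
Add 8 hours and 45 minutes leg 3 → 3:03 AM UTC (Sep 3).
Add 5 hours and 54 minutes layover in Marquesas → 8:57 AM UTC.
Add 11 hours and 25 minutes leg 4 → 8:22 PM UTC.
Halborough is UTC+8:45, so local arrival = 8:22 PM + 8:45 = 5:07 AM on Sep 4.

5:07 AM on September 4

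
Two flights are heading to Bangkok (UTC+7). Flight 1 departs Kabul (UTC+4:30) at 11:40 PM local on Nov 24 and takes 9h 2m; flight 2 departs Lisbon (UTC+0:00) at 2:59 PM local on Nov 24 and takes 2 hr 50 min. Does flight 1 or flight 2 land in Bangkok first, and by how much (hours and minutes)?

Flight 1 in UTC: 11:40 PM − 4:30 = 7:10 PM on Nov 24.
+9 hours 2 minutes → arrive 4:12 AM UTC on Nov 25.
Flight 2 departs at 2:59 PM UTC (Nov 24).
+2 hours 50 minutes → arrive 5:49 PM UTC on Nov 24.
Flight 2 lands earlier by 10 hours 23 minutes.

the second, by 10 hours 23 minutes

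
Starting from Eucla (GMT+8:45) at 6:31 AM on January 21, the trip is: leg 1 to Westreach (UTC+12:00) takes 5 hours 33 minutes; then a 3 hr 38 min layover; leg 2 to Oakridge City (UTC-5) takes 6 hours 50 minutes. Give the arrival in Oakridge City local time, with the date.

8:47 AM on January 21

Convert departure to UTC: 6:31 AM − 8:45 = 9:46 PM UTC on Jan 20.
Add 5 hours 33 minutes leg 1 → 3:19 AM UTC (Jan 21).
Add 3 hours 38 minutes layover in Westreach → 6:57 AM UTC.
Add 6 hours 50 minutes leg 2 → 1:47 PM UTC.
Oakridge City is UTC−5:00, so local arrival = 1:47 PM − 5:00 = 8:47 AM on Jan 21.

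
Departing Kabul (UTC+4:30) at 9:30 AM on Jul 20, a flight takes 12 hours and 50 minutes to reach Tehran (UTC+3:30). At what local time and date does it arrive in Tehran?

9:20 PM on Jul 20

Convert departure to UTC: 9:30 AM − 4:30 = 5:00 AM UTC on Jul 20.
Add 12 hours 50 minutes travel time → 5:50 PM UTC.
Tehran is UTC+3:30, so local arrival = 5:50 PM + 3:30 = 9:20 PM on Jul 20.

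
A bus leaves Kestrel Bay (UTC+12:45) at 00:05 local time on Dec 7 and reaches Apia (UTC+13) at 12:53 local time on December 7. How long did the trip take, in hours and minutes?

12 hours 33 minutes

Apia is 0:15 ahead of Kestrel Bay.
Clock-face elapsed time (ignoring zones) is 12 hours 48 minutes.
Actual elapsed = 12 hours 48 minutes − 0:15 = 12 hours 33 minutes.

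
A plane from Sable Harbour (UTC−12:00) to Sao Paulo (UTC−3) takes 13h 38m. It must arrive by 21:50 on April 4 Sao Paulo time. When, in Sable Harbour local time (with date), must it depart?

23:12 on Apr 3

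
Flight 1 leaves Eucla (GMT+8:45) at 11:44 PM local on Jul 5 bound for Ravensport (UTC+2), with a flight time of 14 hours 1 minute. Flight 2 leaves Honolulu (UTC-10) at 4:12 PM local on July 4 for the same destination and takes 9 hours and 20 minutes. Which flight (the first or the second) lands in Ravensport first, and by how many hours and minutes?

the second, by 17 hours 28 minutes

Flight 1 in UTC: 11:44 PM − 8:45 = 2:59 PM on Jul 5.
+14 hours 1 minute → arrive 5:00 AM UTC on Jul 6.
Flight 2 in UTC: 4:12 PM + 10:00 = 2:12 AM on Jul 5.
+9 hours 20 minutes → arrive 11:32 AM UTC on Jul 5.
Flight 2 lands earlier by 17 hours 28 minutes.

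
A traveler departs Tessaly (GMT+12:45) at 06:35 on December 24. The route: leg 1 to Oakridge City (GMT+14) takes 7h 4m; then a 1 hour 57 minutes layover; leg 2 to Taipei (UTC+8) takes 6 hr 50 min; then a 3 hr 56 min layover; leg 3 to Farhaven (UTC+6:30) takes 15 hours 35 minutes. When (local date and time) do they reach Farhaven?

11:42 on December 25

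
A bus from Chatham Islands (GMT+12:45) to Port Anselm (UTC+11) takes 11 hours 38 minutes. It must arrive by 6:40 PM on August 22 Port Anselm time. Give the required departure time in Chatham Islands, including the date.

8:47 AM on Aug 22

Target arrival in UTC: 6:40 PM − 11:00 = 7:40 AM on Aug 22.
Subtract 11 hours 38 minutes → departure 8:02 PM UTC on Aug 21.
Chatham Islands is UTC+12:45: 8:02 PM + 12:45 = 8:47 AM on Aug 22.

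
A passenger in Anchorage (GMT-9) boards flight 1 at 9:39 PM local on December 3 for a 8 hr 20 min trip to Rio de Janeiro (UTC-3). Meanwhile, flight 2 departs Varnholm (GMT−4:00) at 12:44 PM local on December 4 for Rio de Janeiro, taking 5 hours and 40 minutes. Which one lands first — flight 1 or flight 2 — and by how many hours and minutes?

the first, by 7 hours 25 minutes

Flight 1 in UTC: 9:39 PM + 9:00 = 6:39 AM on Dec 4.
+8 hours and 20 minutes → arrive 2:59 PM UTC on Dec 4.
Flight 2 in UTC: 12:44 PM + 4:00 = 4:44 PM on Dec 4.
+5 hours and 40 minutes → arrive 10:24 PM UTC on Dec 4.
Flight 1 lands earlier by 7 hours 25 minutes.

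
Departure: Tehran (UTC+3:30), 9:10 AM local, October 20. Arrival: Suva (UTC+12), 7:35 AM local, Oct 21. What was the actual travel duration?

13 hours 55 minutes

Departure in UTC: 9:10 AM − 3:30 = 5:40 AM on Oct 20.
Arrival in UTC: 7:35 AM − 12:00 = 7:35 PM on Oct 20.
Elapsed = 7:35 PM − 5:40 AM = 13 hours 55 minutes.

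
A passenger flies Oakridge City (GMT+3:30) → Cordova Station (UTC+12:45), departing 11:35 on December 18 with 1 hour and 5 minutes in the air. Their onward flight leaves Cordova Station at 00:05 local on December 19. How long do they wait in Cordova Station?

Convert departure to UTC: 11:35 − 3:30 = 08:05 UTC on Dec 18.
Add 1 hour and 5 minutes flight time → 09:10 UTC.
Cordova Station is UTC+12:45, so local arrival = 09:10 + 12:45 = 21:55 on Dec 18.
Layover = 00:05 − 21:55 (+1 day) = 2 hours 10 minutes.

2 hours 10 minutes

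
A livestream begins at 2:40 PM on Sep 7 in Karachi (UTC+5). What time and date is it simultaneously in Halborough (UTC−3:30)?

Halborough is 8:30 behind Karachi.
Shift by the zone difference: 2:40 PM − 8:30 = 6:10 AM on Sep 7 in Halborough.

6:10 AM on Sep 7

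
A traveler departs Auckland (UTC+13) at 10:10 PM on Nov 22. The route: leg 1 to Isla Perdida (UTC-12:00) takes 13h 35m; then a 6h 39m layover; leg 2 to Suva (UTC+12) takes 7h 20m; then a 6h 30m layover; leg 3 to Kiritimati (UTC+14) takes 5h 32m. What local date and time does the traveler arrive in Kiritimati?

Convert departure to UTC: 10:10 PM − 13:00 = 9:10 AM UTC on Nov 22.
Add 13 hours 35 minutes leg 1 → 10:45 PM UTC.
Add 6 hours and 39 minutes layover in Isla Perdida → 5:24 AM UTC (Nov 23).
Add 7 hours and 20 minutes leg 2 → 12:44 PM UTC.
Add 6 hours and 30 minutes layover in Suva → 7:14 PM UTC.
Add 5 hours and 32 minutes leg 3 → 12:46 AM UTC (Nov 24).
Kiritimati is UTC+14:00, so local arrival = 12:46 AM + 14:00 = 2:46 PM on Nov 24.

2:46 PM on Nov 24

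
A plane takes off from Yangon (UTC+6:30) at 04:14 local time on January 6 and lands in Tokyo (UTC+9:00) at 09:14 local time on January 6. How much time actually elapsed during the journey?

Departure in UTC: 04:14 − 6:30 = 21:44 on Jan 5.
Arrival in UTC: 09:14 − 9:00 = 00:14 on Jan 6.
Elapsed = 00:14 − 21:44 (+1 day) = 2 hours 30 minutes.

2 hours 30 minutes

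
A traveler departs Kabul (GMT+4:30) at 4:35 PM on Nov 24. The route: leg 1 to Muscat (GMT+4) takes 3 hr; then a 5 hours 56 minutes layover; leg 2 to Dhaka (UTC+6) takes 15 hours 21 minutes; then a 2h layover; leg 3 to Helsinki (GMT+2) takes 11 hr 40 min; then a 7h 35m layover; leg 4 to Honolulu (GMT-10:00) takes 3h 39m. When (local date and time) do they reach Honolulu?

3:16 AM on November 26

Convert departure to UTC: 4:35 PM − 4:30 = 12:05 PM UTC on Nov 24.
Add 3 hours leg 1 → 3:05 PM UTC.
Add 5 hours and 56 minutes layover in Muscat → 9:01 PM UTC.
Add 15 hours 21 minutes leg 2 → 12:22 PM UTC (Nov 25).
Add 2 hours layover in Dhaka → 2:22 PM UTC.
Add 11 hours and 40 minutes leg 3 → 2:02 AM UTC (Nov 26).
Add 7 hours 35 minutes layover in Helsinki → 9:37 AM UTC.
Add 3 hours 39 minutes leg 4 → 1:16 PM UTC.
Honolulu is UTC−10:00, so local arrival = 1:16 PM − 10:00 = 3:16 AM on Nov 26.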